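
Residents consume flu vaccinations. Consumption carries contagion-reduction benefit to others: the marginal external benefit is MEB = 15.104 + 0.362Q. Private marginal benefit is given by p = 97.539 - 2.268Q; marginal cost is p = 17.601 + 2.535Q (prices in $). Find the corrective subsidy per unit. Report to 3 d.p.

Social marginal benefit = demand + MEB = 112.643 - 1.906Q.
Set SMB = MC: 112.643 - 1.906Q = 17.601 + 2.535Q → Q* = 21.4010.
The Pigouvian subsidy equals MEB at Q*: 15.104 + 0.362×21.4010 = 22.8512.

subsidy = $22.851 per unit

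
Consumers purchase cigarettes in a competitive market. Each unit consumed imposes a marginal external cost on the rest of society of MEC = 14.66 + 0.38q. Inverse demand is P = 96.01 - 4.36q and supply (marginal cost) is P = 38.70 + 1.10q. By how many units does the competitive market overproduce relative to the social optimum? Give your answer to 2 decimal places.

Market equilibrium (private): 38.70 + 1.10q = 96.01 - 4.36q → q_m = 10.4963.
Social marginal benefit = demand − MEC = 81.35 - 4.74q.
Set SMB = MC: 81.35 - 4.74q = 38.70 + 1.10q → q* = 7.3031.
Gap = |10.4963 − 7.3031| = 3.1932.

3.19 units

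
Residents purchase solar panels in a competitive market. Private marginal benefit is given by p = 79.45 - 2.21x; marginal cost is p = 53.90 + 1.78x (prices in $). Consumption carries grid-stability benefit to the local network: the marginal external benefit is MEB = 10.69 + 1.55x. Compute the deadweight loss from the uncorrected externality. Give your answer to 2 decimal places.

Market equilibrium (private): 53.90 + 1.78x = 79.45 - 2.21x → x_m = 6.4035.
Social marginal benefit = demand + MEB = 90.14 - 0.66x.
Set SMB = MC: 90.14 - 0.66x = 53.90 + 1.78x → x* = 14.8525.
Height of the DWL triangle at x_m is SMB(x_m) − MC(x_m) = MEB(x_m) = 20.6154.
DWL = ½ × 8.4490 × 20.6154 = 87.0898.

DWL = $87.09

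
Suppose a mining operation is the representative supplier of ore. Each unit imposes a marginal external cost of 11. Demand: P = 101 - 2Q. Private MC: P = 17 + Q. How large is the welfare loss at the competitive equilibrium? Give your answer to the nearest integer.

DWL = 20

Market equilibrium (private): 17 + Q = 101 - 2Q → Q_m = 28.0000.
Social marginal cost = private MC + MEC = 28 + Q.
Set SMC = demand: 28 + Q = 101 - 2Q → Q* = 24.3333.
Between Q* and Q_m the wedge SMC − demand runs linearly from 0 to MEC(Q_m), so the loss is a triangle.
DWL = ½ × 3.6667 × 11.0000 = 20.1669.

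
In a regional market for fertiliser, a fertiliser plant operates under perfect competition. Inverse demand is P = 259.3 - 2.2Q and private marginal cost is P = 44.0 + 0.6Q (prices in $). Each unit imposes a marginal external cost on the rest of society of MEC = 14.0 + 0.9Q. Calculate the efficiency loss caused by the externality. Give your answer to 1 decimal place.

Market equilibrium (private): 44.0 + 0.6Q = 259.3 - 2.2Q → Q_m = 76.8929.
Social marginal cost = private MC + MEC = 58.0 + 1.5Q.
Set SMC = demand: 58.0 + 1.5Q = 259.3 - 2.2Q → Q* = 54.4054.
The loss is the area between SMC and demand from Q* to Q_m; with linear curves that's a triangle of height MEC(Q_m).
DWL = ½ × 22.4875 × 83.2036 = 935.5205.

DWL = $935.5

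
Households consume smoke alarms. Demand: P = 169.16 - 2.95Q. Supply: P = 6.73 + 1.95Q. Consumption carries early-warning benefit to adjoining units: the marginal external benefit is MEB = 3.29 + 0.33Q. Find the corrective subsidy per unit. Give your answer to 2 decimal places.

subsidy = 15.26 per unit

Social marginal benefit = demand + MEB = 172.45 - 2.62Q.
Set SMB = MC: 172.45 - 2.62Q = 6.73 + 1.95Q → Q* = 36.2626.
The Pigouvian subsidy equals MEB at Q*: 3.29 + 0.33×36.2626 = 15.2567.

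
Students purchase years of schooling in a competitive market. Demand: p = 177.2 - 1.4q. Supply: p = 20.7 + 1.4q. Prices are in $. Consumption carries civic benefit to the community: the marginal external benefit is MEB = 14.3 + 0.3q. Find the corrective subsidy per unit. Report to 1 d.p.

subsidy = $34.8 per unit

Social marginal benefit = demand + MEB = 191.5 - 1.1q.
Set SMB = MC: 191.5 - 1.1q = 20.7 + 1.4q → q* = 68.3200.
The Pigouvian subsidy equals MEB at q*: 14.3 + 0.3×68.3200 = 34.7960.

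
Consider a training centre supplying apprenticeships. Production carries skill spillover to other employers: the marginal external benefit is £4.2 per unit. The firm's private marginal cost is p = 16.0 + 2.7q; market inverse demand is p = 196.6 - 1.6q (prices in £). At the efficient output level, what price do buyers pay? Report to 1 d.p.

P = £127.8

Social marginal cost = private MC − MEB = 11.8 + 2.7q.
Set SMC = demand: 11.8 + 2.7q = 196.6 - 1.6q → q* = 42.9767.
Consumer price on the demand curve at q*: 196.6 − 1.6×42.9767 = 127.8373.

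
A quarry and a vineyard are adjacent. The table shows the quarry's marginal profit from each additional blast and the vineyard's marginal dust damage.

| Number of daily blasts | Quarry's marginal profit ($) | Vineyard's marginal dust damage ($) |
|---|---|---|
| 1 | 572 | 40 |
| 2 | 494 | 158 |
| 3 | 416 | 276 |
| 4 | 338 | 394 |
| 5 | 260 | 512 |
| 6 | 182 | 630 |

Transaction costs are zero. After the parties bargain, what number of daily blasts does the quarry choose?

3

Bargaining reaches the level where marginal profit last exceeds marginal dust damage.
That holds through level 3 (416 ≥ 276) but not at 4 (338 < 394).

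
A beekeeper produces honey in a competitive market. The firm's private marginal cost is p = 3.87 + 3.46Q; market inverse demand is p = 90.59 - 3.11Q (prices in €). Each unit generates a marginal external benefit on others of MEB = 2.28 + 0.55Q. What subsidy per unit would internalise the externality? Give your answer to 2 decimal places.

subsidy = €10.41 per unit

Social marginal cost = private MC − MEB = 1.59 + 2.91Q.
Set SMC = demand: 1.59 + 2.91Q = 90.59 - 3.11Q → Q* = 14.7841.
The Pigouvian subsidy equals MEB at Q*: 2.28 + 0.55×14.7841 = 10.4113.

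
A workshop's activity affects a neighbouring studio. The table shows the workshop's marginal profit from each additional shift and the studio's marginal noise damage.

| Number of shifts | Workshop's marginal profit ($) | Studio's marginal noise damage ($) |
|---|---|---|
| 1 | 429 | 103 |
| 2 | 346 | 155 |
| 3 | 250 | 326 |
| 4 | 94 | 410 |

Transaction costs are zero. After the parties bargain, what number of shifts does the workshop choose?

2

Bargaining reaches the level where marginal profit last exceeds marginal noise damage.
That holds through level 2 (346 ≥ 155) but not at 3 (250 < 326).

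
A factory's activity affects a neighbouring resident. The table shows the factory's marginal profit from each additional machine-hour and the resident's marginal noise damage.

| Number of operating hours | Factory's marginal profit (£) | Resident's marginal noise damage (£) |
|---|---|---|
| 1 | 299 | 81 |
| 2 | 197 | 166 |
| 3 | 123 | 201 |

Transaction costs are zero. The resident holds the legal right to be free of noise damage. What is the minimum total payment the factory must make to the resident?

Efficient level: marginal profit ≥ marginal noise damage through level 2, so k* = 2.
With the resident holding the right, the factory must at least compensate total damage at k*: 81 + 166 = 247.

£247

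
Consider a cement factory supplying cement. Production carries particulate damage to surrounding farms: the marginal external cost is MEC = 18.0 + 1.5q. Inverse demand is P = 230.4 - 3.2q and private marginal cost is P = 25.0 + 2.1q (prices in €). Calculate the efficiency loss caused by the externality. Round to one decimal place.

Market equilibrium (private): 25.0 + 2.1q = 230.4 - 3.2q → q_m = 38.7547.
Social marginal cost = private MC + MEC = 43.0 + 3.6q.
Set SMC = demand: 43.0 + 3.6q = 230.4 - 3.2q → q* = 27.5588.
The welfare-loss triangle has base |q_m − q*| and height MEC(q_m) (the vertical gap between SMC and demand is zero at q* and MEC at q_m).
DWL = ½ × 11.1959 × 76.1321 = 426.1837.

DWL = €426.2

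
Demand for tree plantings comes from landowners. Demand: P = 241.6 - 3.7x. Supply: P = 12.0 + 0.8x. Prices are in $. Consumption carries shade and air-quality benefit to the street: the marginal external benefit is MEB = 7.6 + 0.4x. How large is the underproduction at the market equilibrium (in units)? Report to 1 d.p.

6.8 units

Market equilibrium (private): 12.0 + 0.8x = 241.6 - 3.7x → x_m = 51.0222.
Social marginal benefit = demand + MEB = 249.2 - 3.3x.
Set SMB = MC: 249.2 - 3.3x = 12.0 + 0.8x → x* = 57.8537.
Gap = |51.0222 − 57.8537| = 6.8315.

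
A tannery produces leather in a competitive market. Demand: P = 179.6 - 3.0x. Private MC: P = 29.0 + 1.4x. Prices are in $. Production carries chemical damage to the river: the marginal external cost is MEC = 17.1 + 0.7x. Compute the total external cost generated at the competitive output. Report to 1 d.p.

Market equilibrium (private): 29.0 + 1.4x = 179.6 - 3.0x → x_m = 34.2273.
Total external cost = ∫₀^{x_m} (17.1 + 0.7x) dx = 17.1×34.2273 + ½×0.7×34.2273² = 995.3147.

$995.3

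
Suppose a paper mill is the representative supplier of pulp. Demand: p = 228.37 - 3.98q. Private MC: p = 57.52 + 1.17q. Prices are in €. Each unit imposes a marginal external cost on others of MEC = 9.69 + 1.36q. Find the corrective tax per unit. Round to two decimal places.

Social marginal cost = private MC + MEC = 67.21 + 2.53q.
Set SMC = demand: 67.21 + 2.53q = 228.37 - 3.98q → q* = 24.7558.
The Pigouvian tax equals MEC at q*: 9.69 + 1.36×24.7558 = 43.3579.

tax = €43.36 per unit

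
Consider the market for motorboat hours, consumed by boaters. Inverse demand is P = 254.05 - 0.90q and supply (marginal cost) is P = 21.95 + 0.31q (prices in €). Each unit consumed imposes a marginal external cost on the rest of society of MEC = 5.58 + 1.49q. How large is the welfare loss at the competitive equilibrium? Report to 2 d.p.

Market equilibrium (private): 21.95 + 0.31q = 254.05 - 0.90q → q_m = 191.8182.
Social marginal benefit = demand − MEC = 248.47 - 2.39q.
Set SMB = MC: 248.47 - 2.39q = 21.95 + 0.31q → q* = 83.8963.
The welfare-loss triangle has base |q_m − q*| and height MEC(q_m) (the vertical gap between SMB and MC is zero at q* and MEC at q_m).
DWL = ½ × 107.9219 × 291.3891 = 15723.6327.

DWL = €15723.63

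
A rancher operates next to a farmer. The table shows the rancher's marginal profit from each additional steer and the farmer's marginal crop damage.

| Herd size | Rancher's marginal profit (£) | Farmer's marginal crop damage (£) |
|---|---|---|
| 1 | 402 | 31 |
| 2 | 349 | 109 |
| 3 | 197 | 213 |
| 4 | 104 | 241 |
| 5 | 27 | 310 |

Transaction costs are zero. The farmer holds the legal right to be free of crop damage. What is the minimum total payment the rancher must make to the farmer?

Efficient level: marginal profit ≥ marginal crop damage through level 2, so k* = 2.
With the farmer holding the right, the rancher must at least compensate total damage at k*: 31 + 109 = 140.

£140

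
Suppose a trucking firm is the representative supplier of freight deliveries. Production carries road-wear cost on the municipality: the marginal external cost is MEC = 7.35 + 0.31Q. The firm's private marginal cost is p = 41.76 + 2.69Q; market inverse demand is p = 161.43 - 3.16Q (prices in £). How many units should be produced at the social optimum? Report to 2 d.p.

Social marginal cost = private MC + MEC = 49.11 + 3.00Q.
Set SMC = demand: 49.11 + 3.00Q = 161.43 - 3.16Q → Q* = 18.2338.

Q* = 18.23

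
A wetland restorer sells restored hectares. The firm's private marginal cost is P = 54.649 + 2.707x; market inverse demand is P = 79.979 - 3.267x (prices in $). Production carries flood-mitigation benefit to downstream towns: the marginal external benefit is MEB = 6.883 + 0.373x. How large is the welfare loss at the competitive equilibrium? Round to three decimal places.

Market equilibrium (private): 54.649 + 2.707x = 79.979 - 3.267x → x_m = 4.2400.
Social marginal cost = private MC − MEB = 47.766 + 2.334x.
Set SMC = demand: 47.766 + 2.334x = 79.979 - 3.267x → x* = 5.7513.
Height of the DWL triangle at x_m is demand(x_m) − SMC(x_m) = MEB(x_m) = 8.4645.
DWL = ½ × 1.5113 × 8.4645 = 6.3962.

DWL = $6.396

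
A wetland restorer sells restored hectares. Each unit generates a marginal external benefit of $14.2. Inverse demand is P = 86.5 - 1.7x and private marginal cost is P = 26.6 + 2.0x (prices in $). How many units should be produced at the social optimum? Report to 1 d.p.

Social marginal cost = private MC − MEB = 12.4 + 2.0x.
Set SMC = demand: 12.4 + 2.0x = 86.5 - 1.7x → x* = 20.0270.

x* = 20.0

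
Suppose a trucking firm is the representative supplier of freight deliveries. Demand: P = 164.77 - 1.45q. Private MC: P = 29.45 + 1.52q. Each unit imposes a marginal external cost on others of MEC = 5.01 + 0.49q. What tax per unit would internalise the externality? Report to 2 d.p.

Social marginal cost = private MC + MEC = 34.46 + 2.01q.
Set SMC = demand: 34.46 + 2.01q = 164.77 - 1.45q → q* = 37.6618.
The Pigouvian tax equals MEC at q*: 5.01 + 0.49×37.6618 = 23.4643.

tax = 23.46 per unit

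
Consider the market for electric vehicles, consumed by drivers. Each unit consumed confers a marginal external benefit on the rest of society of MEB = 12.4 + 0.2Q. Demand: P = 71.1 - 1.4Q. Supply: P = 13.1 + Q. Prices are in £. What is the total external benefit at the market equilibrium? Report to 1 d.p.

£358.1

Market equilibrium (private): 13.1 + Q = 71.1 - 1.4Q → Q_m = 24.1667.
Total external benefit = ∫₀^{Q_m} (12.4 + 0.2Q) dQ = 12.4×24.1667 + ½×0.2×24.1667² = 358.0700.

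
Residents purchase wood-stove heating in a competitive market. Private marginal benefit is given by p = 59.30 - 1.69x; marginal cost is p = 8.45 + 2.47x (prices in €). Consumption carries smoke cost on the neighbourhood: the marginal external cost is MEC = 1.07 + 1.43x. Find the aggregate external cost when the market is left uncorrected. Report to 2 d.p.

Market equilibrium (private): 8.45 + 2.47x = 59.30 - 1.69x → x_m = 12.2236.
Total external cost = ∫₀^{x_m} (1.07 + 1.43x) dx = 1.07×12.2236 + ½×1.43×12.2236² = 119.9120.

€119.91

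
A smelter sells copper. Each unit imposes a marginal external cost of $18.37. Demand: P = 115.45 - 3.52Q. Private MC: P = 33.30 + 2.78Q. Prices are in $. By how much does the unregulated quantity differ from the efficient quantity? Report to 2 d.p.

Market equilibrium (private): 33.30 + 2.78Q = 115.45 - 3.52Q → Q_m = 13.0397.
Social marginal cost = private MC + MEC = 51.67 + 2.78Q.
Set SMC = demand: 51.67 + 2.78Q = 115.45 - 3.52Q → Q* = 10.1238.
Gap = |13.0397 − 10.1238| = 2.9159.

2.92 units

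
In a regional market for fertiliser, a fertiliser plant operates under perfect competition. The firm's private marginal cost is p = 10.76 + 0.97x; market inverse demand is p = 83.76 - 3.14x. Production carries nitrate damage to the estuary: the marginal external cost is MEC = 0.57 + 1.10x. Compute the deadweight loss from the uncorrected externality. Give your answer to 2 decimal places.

Market equilibrium (private): 10.76 + 0.97x = 83.76 - 3.14x → x_m = 17.7616.
Social marginal cost = private MC + MEC = 11.33 + 2.07x.
Set SMC = demand: 11.33 + 2.07x = 83.76 - 3.14x → x* = 13.9021.
Between x* and x_m the wedge SMC − demand runs linearly from 0 to MEC(x_m), so the loss is a triangle.
DWL = ½ × 3.8595 × 20.1077 = 38.8028.

DWL = 38.80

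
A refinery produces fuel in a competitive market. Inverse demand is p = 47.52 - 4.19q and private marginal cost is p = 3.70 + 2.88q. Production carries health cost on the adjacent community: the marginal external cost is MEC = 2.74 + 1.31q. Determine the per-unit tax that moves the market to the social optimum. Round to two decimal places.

Social marginal cost = private MC + MEC = 6.44 + 4.19q.
Set SMC = demand: 6.44 + 4.19q = 47.52 - 4.19q → q* = 4.9021.
The Pigouvian tax equals MEC at q*: 2.74 + 1.31×4.9021 = 9.1618.

tax = 9.16 per unit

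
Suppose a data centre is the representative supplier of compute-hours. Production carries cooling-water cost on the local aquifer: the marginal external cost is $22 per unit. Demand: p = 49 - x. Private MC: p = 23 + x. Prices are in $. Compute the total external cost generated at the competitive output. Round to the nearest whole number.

Market equilibrium (private): 23 + x = 49 - x → x_m = 13.0000.
Total external cost = MEC × x_m = 22 × 13.0000 = 286.0000.

$286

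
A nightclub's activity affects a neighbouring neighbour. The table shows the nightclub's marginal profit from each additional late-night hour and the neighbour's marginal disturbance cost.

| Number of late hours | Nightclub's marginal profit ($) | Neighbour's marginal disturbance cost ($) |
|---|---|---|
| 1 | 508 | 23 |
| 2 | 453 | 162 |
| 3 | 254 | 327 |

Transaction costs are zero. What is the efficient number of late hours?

2

Bargaining reaches the level where marginal profit last exceeds marginal disturbance cost.
That holds through level 2 (453 ≥ 162) but not at 3 (254 < 327).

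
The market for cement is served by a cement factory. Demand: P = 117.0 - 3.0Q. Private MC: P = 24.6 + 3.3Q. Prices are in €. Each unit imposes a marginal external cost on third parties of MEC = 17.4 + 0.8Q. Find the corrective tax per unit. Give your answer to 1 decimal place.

tax = €25.9 per unit

Social marginal cost = private MC + MEC = 42.0 + 4.1Q.
Set SMC = demand: 42.0 + 4.1Q = 117.0 - 3.0Q → Q* = 10.5634.
The Pigouvian tax equals MEC at Q*: 17.4 + 0.8×10.5634 = 25.8507.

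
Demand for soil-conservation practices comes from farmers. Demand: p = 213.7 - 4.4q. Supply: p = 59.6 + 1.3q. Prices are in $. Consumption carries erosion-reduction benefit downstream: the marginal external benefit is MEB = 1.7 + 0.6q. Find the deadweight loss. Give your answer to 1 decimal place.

Market equilibrium (private): 59.6 + 1.3q = 213.7 - 4.4q → q_m = 27.0351.
Social marginal benefit = demand + MEB = 215.4 - 3.8q.
Set SMB = MC: 215.4 - 3.8q = 59.6 + 1.3q → q* = 30.5490.
Height of the DWL triangle at q_m is SMB(q_m) − MC(q_m) = MEB(q_m) = 17.9211.
DWL = ½ × 3.5139 × 17.9211 = 31.4865.

DWL = $31.5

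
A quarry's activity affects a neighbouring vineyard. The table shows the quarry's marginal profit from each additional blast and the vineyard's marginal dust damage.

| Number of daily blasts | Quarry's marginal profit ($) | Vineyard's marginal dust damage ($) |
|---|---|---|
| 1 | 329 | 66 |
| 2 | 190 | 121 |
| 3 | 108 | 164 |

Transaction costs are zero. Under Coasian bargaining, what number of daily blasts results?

Bargaining reaches the level where marginal profit last exceeds marginal dust damage.
That holds through level 2 (190 ≥ 121) but not at 3 (108 < 164).

2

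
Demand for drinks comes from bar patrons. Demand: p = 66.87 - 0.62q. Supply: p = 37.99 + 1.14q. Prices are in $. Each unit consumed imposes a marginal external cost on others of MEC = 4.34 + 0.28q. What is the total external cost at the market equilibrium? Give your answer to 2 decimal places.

$108.91

Market equilibrium (private): 37.99 + 1.14q = 66.87 - 0.62q → q_m = 16.4091.
Total external cost = ∫₀^{q_m} (4.34 + 0.28q) dq = 4.34×16.4091 + ½×0.28×16.4091² = 108.9117.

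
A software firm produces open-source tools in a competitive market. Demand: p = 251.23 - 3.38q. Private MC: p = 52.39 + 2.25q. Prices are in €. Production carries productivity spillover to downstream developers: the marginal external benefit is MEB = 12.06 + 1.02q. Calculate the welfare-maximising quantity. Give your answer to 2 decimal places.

Social marginal cost = private MC − MEB = 40.33 + 1.23q.
Set SMC = demand: 40.33 + 1.23q = 251.23 - 3.38q → q* = 45.7484.

q* = 45.75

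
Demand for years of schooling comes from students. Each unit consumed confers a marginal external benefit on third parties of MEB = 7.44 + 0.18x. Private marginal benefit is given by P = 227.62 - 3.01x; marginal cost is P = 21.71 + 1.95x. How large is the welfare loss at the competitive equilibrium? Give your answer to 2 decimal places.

Market equilibrium (private): 21.71 + 1.95x = 227.62 - 3.01x → x_m = 41.5141.
Social marginal benefit = demand + MEB = 235.06 - 2.83x.
Set SMB = MC: 235.06 - 2.83x = 21.71 + 1.95x → x* = 44.6339.
The welfare-loss triangle has base |x_m − x*| and height MEB(x_m) (the vertical gap between SMB and MC is zero at x* and MEB at x_m).
DWL = ½ × 3.1198 × 14.9125 = 23.2620.

DWL = 23.26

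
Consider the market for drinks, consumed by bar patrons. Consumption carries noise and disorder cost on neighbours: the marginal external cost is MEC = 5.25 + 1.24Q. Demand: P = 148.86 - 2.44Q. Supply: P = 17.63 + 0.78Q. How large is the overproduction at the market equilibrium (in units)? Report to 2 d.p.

Market equilibrium (private): 17.63 + 0.78Q = 148.86 - 2.44Q → Q_m = 40.7547.
Social marginal benefit = demand − MEC = 143.61 - 3.68Q.
Set SMB = MC: 143.61 - 3.68Q = 17.63 + 0.78Q → Q* = 28.2466.
Gap = |40.7547 − 28.2466| = 12.5081.

12.51 units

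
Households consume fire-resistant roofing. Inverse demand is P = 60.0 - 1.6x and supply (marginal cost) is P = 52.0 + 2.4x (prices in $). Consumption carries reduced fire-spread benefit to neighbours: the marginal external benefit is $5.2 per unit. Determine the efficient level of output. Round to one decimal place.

x* = 3.3

Social marginal benefit = demand + MEB = 65.2 - 1.6x.
Set SMB = MC: 65.2 - 1.6x = 52.0 + 2.4x → x* = 3.3000.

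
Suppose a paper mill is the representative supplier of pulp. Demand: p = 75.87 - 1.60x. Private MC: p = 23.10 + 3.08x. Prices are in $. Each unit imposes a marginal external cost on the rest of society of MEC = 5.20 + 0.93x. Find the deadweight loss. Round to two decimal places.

DWL = $21.93

Market equilibrium (private): 23.10 + 3.08x = 75.87 - 1.60x → x_m = 11.2756.
Social marginal cost = private MC + MEC = 28.30 + 4.01x.
Set SMC = demand: 28.30 + 4.01x = 75.87 - 1.60x → x* = 8.4795.
The welfare-loss triangle has base |x_m − x*| and height MEC(x_m) (the vertical gap between SMC and demand is zero at x* and MEC at x_m).
DWL = ½ × 2.7961 × 15.6863 = 21.9302.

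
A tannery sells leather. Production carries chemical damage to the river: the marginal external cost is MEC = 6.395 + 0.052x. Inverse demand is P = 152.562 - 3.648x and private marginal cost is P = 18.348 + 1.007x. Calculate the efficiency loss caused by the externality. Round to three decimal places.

Market equilibrium (private): 18.348 + 1.007x = 152.562 - 3.648x → x_m = 28.8322.
Social marginal cost = private MC + MEC = 24.743 + 1.059x.
Set SMC = demand: 24.743 + 1.059x = 152.562 - 3.648x → x* = 27.1551.
The welfare-loss triangle has base |x_m − x*| and height MEC(x_m) (the vertical gap between SMC and demand is zero at x* and MEC at x_m).
DWL = ½ × 1.6771 × 7.8943 = 6.6198.

DWL = 6.620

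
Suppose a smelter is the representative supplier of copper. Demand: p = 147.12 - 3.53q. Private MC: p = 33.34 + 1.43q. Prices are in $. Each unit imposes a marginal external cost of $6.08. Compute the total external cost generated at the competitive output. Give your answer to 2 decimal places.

$139.47

Market equilibrium (private): 33.34 + 1.43q = 147.12 - 3.53q → q_m = 22.9395.
Total external cost = MEC × q_m = 6.08 × 22.9395 = 139.4722.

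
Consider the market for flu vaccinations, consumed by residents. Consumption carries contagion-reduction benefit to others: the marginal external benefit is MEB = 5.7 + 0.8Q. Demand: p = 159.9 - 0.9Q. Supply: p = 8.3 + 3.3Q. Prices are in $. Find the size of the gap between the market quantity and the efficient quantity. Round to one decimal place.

Market equilibrium (private): 8.3 + 3.3Q = 159.9 - 0.9Q → Q_m = 36.0952.
Social marginal benefit = demand + MEB = 165.6 - 0.1Q.
Set SMB = MC: 165.6 - 0.1Q = 8.3 + 3.3Q → Q* = 46.2647.
Gap = |36.0952 − 46.2647| = 10.1695.

10.2 units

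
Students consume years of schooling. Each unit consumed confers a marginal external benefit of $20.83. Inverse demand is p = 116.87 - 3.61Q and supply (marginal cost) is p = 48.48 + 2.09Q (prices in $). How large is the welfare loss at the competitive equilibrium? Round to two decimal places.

DWL = $38.06

Market equilibrium (private): 48.48 + 2.09Q = 116.87 - 3.61Q → Q_m = 11.9982.
Social marginal benefit = demand + MEB = 137.70 - 3.61Q.
Set SMB = MC: 137.70 - 3.61Q = 48.48 + 2.09Q → Q* = 15.6526.
The welfare-loss triangle has base |Q_m − Q*| and height MEB(Q_m) (the vertical gap between SMB and MC is zero at Q* and MEB at Q_m).
DWL = ½ × 3.6544 × 20.8300 = 38.0606.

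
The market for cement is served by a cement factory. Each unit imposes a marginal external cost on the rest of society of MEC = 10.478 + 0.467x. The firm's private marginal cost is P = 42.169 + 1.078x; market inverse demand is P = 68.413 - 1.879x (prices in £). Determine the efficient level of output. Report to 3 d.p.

Social marginal cost = private MC + MEC = 52.647 + 1.545x.
Set SMC = demand: 52.647 + 1.545x = 68.413 - 1.879x → x* = 4.6046.

x* = 4.605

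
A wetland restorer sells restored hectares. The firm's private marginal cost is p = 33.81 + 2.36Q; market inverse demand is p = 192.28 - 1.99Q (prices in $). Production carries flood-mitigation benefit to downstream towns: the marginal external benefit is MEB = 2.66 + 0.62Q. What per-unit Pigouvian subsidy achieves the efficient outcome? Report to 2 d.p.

subsidy = $29.44 per unit

Social marginal cost = private MC − MEB = 31.15 + 1.74Q.
Set SMC = demand: 31.15 + 1.74Q = 192.28 - 1.99Q → Q* = 43.1984.
The Pigouvian subsidy equals MEB at Q*: 2.66 + 0.62×43.1984 = 29.4430.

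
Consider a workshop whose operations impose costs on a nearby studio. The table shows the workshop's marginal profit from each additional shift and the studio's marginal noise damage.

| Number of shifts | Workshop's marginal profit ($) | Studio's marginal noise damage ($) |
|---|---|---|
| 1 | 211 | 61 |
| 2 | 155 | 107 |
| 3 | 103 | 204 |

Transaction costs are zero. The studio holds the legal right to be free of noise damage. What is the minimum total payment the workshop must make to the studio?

$168

Efficient level: marginal profit ≥ marginal noise damage through level 2, so k* = 2.
With the studio holding the right, the workshop must at least compensate total damage at k*: 61 + 107 = 168.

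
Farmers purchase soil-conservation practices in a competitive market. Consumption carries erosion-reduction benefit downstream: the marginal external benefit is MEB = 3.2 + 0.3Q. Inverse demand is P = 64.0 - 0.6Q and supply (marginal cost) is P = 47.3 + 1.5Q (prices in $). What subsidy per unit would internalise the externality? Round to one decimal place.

Social marginal benefit = demand + MEB = 67.2 - 0.3Q.
Set SMB = MC: 67.2 - 0.3Q = 47.3 + 1.5Q → Q* = 11.0556.
The Pigouvian subsidy equals MEB at Q*: 3.2 + 0.3×11.0556 = 6.5167.

subsidy = $6.5 per unit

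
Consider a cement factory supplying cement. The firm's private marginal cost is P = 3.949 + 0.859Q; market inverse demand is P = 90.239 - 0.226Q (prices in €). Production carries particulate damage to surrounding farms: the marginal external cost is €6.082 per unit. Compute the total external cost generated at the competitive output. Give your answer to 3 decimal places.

€483.701

Market equilibrium (private): 3.949 + 0.859Q = 90.239 - 0.226Q → Q_m = 79.5300.
Total external cost = MEC × Q_m = 6.082 × 79.5300 = 483.7015.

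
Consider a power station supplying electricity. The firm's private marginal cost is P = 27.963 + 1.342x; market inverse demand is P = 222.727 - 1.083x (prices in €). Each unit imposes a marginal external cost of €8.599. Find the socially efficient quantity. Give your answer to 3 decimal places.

x* = 76.769

Social marginal cost = private MC + MEC = 36.562 + 1.342x.
Set SMC = demand: 36.562 + 1.342x = 222.727 - 1.083x → x* = 76.7691.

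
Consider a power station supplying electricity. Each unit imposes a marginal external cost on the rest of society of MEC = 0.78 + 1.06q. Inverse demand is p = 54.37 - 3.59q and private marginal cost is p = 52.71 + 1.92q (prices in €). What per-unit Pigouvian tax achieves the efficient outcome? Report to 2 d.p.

Social marginal cost = private MC + MEC = 53.49 + 2.98q.
Set SMC = demand: 53.49 + 2.98q = 54.37 - 3.59q → q* = 0.1339.
The Pigouvian tax equals MEC at q*: 0.78 + 1.06×0.1339 = 0.9219.

tax = €0.92 per unit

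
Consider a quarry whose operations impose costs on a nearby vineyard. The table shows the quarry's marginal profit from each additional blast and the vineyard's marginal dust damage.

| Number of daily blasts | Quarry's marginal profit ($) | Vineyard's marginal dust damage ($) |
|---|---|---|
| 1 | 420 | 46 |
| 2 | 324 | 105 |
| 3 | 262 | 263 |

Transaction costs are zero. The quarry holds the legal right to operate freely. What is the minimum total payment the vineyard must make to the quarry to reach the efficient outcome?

Left alone the quarry would choose level 3 (marginal profit stays positive).
Efficient level: k* = 2 (marginal profit ≥ marginal dust damage through 2).
The vineyard must at least cover the quarry's forgone profit from cutting 3→2: 262 = 262.

$262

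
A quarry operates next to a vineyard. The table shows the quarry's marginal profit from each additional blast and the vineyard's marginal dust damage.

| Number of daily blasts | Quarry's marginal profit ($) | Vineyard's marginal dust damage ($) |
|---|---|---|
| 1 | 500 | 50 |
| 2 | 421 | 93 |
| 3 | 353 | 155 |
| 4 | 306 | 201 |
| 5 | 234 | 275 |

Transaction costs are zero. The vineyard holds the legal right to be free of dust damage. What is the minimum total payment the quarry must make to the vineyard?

Efficient level: marginal profit ≥ marginal dust damage through level 4, so k* = 4.
With the vineyard holding the right, the quarry must at least compensate total damage at k*: 50 + 93 + 155 + 201 = 499.

$499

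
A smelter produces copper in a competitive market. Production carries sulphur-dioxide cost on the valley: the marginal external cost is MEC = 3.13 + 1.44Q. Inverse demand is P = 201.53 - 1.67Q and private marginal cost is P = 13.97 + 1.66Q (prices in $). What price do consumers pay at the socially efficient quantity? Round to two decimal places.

P = $136.96

Social marginal cost = private MC + MEC = 17.10 + 3.10Q.
Set SMC = demand: 17.10 + 3.10Q = 201.53 - 1.67Q → Q* = 38.6646.
Consumer price on the demand curve at Q*: 201.53 − 1.67×38.6646 = 136.9601.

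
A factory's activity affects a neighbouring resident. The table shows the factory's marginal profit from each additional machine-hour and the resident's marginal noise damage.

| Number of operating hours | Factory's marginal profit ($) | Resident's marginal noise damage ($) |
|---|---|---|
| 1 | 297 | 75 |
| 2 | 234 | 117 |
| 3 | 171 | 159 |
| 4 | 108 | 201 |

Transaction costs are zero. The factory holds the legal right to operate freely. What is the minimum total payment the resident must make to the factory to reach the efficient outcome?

$108

Left alone the factory would choose level 4 (marginal profit stays positive).
Efficient level: k* = 3 (marginal profit ≥ marginal noise damage through 3).
The resident must at least cover the factory's forgone profit from cutting 4→3: 108 = 108.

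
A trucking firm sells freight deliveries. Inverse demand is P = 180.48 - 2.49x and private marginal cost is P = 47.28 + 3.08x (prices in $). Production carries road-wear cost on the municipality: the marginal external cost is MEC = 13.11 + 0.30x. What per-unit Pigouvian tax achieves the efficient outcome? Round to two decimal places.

Social marginal cost = private MC + MEC = 60.39 + 3.38x.
Set SMC = demand: 60.39 + 3.38x = 180.48 - 2.49x → x* = 20.4583.
The Pigouvian tax equals MEC at x*: 13.11 + 0.30×20.4583 = 19.2475.

tax = $19.25 per unit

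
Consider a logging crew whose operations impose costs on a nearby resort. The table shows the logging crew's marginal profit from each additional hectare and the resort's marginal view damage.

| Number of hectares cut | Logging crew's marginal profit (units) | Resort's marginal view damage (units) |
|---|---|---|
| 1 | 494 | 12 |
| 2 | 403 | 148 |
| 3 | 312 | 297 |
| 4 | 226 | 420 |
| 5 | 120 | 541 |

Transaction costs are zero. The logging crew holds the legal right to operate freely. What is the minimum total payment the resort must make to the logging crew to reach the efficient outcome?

Left alone the logging crew would choose level 5 (marginal profit stays positive).
Efficient level: k* = 3 (marginal profit ≥ marginal view damage through 3).
The resort must at least cover the logging crew's forgone profit from cutting 5→3: 226 + 120 = 346.

346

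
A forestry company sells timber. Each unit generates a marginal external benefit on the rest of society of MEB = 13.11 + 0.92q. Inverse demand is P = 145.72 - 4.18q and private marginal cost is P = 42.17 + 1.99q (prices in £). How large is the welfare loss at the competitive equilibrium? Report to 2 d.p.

DWL = £77.63

Market equilibrium (private): 42.17 + 1.99q = 145.72 - 4.18q → q_m = 16.7828.
Social marginal cost = private MC − MEB = 29.06 + 1.07q.
Set SMC = demand: 29.06 + 1.07q = 145.72 - 4.18q → q* = 22.2210.
The loss is the area between SMC and demand from q* to q_m; with linear curves that's a triangle of height MEB(q_m).
DWL = ½ × 5.4382 × 28.5502 = 77.6308.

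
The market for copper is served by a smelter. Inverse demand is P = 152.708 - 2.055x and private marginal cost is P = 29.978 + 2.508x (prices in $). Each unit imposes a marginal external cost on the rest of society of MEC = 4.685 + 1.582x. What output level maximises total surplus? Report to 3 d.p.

x* = 19.210

Social marginal cost = private MC + MEC = 34.663 + 4.090x.
Set SMC = demand: 34.663 + 4.090x = 152.708 - 2.055x → x* = 19.2099.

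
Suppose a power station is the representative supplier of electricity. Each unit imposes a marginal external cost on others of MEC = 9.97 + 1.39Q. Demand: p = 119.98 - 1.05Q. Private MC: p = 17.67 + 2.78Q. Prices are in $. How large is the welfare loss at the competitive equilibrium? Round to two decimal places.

DWL = $212.50

Market equilibrium (private): 17.67 + 2.78Q = 119.98 - 1.05Q → Q_m = 26.7128.
Social marginal cost = private MC + MEC = 27.64 + 4.17Q.
Set SMC = demand: 27.64 + 4.17Q = 119.98 - 1.05Q → Q* = 17.6897.
Height of the DWL triangle at Q_m is SMC(Q_m) − demand(Q_m) = MEC(Q_m) = 47.1008.
DWL = ½ × 9.0231 × 47.1008 = 212.4976.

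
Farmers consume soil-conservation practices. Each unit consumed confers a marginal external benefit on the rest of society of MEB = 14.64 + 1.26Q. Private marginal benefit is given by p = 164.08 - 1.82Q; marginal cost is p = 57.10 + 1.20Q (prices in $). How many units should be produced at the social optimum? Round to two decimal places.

Social marginal benefit = demand + MEB = 178.72 - 0.56Q.
Set SMB = MC: 178.72 - 0.56Q = 57.10 + 1.20Q → Q* = 69.1023.

Q* = 69.10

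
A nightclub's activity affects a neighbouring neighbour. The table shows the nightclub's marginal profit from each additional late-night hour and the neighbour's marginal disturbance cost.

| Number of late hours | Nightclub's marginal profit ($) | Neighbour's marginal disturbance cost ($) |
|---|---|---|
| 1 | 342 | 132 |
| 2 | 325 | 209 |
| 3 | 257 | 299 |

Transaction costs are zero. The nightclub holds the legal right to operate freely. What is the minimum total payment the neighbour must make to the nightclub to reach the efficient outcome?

Left alone the nightclub would choose level 3 (marginal profit stays positive).
Efficient level: k* = 2 (marginal profit ≥ marginal disturbance cost through 2).
The neighbour must at least cover the nightclub's forgone profit from cutting 3→2: 257 = 257.

$257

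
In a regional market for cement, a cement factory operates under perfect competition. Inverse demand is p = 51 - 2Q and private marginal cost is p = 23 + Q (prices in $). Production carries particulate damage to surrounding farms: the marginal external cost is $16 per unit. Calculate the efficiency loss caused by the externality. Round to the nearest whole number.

Market equilibrium (private): 23 + Q = 51 - 2Q → Q_m = 9.3333.
Social marginal cost = private MC + MEC = 39 + Q.
Set SMC = demand: 39 + Q = 51 - 2Q → Q* = 4.0000.
Between Q* and Q_m the wedge SMC − demand runs linearly from 0 to MEC(Q_m), so the loss is a triangle.
DWL = ½ × 5.3333 × 16.0000 = 42.6664.

DWL = $43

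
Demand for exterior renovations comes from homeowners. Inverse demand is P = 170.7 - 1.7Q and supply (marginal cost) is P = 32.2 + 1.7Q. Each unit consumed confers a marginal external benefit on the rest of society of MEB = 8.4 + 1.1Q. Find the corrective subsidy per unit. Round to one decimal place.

Social marginal benefit = demand + MEB = 179.1 - 0.6Q.
Set SMB = MC: 179.1 - 0.6Q = 32.2 + 1.7Q → Q* = 63.8696.
The Pigouvian subsidy equals MEB at Q*: 8.4 + 1.1×63.8696 = 78.6566.

subsidy = 78.7 per unit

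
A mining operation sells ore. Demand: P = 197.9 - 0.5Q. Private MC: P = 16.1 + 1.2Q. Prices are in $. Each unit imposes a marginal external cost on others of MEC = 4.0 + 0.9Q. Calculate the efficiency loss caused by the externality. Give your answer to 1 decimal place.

DWL = $1932.6

Market equilibrium (private): 16.1 + 1.2Q = 197.9 - 0.5Q → Q_m = 106.9412.
Social marginal cost = private MC + MEC = 20.1 + 2.1Q.
Set SMC = demand: 20.1 + 2.1Q = 197.9 - 0.5Q → Q* = 68.3846.
The welfare-loss triangle has base |Q_m − Q*| and height MEC(Q_m) (the vertical gap between SMC and demand is zero at Q* and MEC at Q_m).
DWL = ½ × 38.5566 × 100.2471 = 1932.5937.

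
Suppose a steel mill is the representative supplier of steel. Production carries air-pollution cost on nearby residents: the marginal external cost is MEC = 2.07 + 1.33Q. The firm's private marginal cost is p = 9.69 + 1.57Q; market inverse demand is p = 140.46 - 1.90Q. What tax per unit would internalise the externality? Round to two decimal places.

tax = 37.73 per unit

Social marginal cost = private MC + MEC = 11.76 + 2.90Q.
Set SMC = demand: 11.76 + 2.90Q = 140.46 - 1.90Q → Q* = 26.8125.
The Pigouvian tax equals MEC at Q*: 2.07 + 1.33×26.8125 = 37.7306.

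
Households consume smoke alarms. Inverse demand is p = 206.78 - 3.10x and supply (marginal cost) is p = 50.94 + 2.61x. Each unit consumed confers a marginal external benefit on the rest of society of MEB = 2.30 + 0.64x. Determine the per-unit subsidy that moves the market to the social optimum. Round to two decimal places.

subsidy = 22.26 per unit

Social marginal benefit = demand + MEB = 209.08 - 2.46x.
Set SMB = MC: 209.08 - 2.46x = 50.94 + 2.61x → x* = 31.1913.
The Pigouvian subsidy equals MEB at x*: 2.30 + 0.64×31.1913 = 22.2624.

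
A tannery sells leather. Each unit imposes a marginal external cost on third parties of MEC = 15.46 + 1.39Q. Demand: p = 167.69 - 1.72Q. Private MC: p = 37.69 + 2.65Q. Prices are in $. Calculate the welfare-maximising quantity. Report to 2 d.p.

Q* = 19.89

Social marginal cost = private MC + MEC = 53.15 + 4.04Q.
Set SMC = demand: 53.15 + 4.04Q = 167.69 - 1.72Q → Q* = 19.8854.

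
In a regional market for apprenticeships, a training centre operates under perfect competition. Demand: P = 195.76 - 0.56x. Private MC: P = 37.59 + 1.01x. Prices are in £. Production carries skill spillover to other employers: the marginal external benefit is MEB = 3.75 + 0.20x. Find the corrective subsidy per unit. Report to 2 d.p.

Social marginal cost = private MC − MEB = 33.84 + 0.81x.
Set SMC = demand: 33.84 + 0.81x = 195.76 - 0.56x → x* = 118.1898.
The Pigouvian subsidy equals MEB at x*: 3.75 + 0.20×118.1898 = 27.3880.

subsidy = £27.39 per unit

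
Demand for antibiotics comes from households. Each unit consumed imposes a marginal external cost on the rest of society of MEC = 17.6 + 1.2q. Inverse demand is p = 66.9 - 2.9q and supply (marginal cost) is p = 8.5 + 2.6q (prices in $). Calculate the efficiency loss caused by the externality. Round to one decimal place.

Market equilibrium (private): 8.5 + 2.6q = 66.9 - 2.9q → q_m = 10.6182.
Social marginal benefit = demand − MEC = 49.3 - 4.1q.
Set SMB = MC: 49.3 - 4.1q = 8.5 + 2.6q → q* = 6.0896.
Height of the DWL triangle at q_m is MC(q_m) − SMB(q_m) = MEC(q_m) = 30.3418.
DWL = ½ × 4.5286 × 30.3418 = 68.7029.

DWL = $68.7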